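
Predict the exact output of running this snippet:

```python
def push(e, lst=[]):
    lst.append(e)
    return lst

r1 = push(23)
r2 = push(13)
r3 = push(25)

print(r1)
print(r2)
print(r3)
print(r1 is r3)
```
[23, 13, 25]
[23, 13, 25]
[23, 13, 25]
True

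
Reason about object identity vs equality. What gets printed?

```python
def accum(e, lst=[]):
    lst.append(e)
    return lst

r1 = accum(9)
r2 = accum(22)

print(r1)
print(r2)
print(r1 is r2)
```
[9, 22]
[9, 22]
True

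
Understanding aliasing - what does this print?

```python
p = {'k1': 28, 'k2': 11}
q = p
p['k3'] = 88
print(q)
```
{'k1': 28, 'k2': 11, 'k3': 88}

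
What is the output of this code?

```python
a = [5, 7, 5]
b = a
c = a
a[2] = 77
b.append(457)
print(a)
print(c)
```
[5, 7, 77, 457]
[5, 7, 77, 457]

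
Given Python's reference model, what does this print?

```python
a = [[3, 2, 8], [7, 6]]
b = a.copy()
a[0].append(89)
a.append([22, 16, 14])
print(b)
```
[[3, 2, 8, 89], [7, 6]]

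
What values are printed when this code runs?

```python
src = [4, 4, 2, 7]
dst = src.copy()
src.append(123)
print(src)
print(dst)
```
[4, 4, 2, 7, 123]
[4, 4, 2, 7]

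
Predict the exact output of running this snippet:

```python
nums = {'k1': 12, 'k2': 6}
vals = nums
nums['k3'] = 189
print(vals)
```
{'k1': 12, 'k2': 6, 'k3': 189}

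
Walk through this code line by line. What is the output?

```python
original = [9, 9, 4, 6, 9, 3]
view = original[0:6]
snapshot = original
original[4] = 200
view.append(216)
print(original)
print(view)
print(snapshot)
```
[9, 9, 4, 6, 200, 3]
[9, 9, 4, 6, 9, 3, 216]
[9, 9, 4, 6, 200, 3]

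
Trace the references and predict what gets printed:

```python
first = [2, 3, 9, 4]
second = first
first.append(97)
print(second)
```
[2, 3, 9, 4, 97]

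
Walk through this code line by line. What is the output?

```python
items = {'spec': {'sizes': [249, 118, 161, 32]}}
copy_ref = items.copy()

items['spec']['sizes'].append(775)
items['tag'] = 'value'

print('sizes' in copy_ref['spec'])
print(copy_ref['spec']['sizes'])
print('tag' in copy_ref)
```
True
[249, 118, 161, 32, 775]
False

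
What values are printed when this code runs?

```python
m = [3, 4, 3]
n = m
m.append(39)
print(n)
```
[3, 4, 3, 39]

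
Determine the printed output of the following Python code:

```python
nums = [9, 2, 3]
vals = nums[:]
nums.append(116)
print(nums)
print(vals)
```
[9, 2, 3, 116]
[9, 2, 3]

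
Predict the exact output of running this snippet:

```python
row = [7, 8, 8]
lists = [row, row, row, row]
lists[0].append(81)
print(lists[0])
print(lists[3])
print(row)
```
[7, 8, 8, 81]
[7, 8, 8, 81]
[7, 8, 8, 81]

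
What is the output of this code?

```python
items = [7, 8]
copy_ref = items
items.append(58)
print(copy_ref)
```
[7, 8, 58]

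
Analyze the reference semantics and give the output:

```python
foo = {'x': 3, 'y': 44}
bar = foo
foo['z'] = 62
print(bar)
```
{'x': 3, 'y': 44, 'z': 62}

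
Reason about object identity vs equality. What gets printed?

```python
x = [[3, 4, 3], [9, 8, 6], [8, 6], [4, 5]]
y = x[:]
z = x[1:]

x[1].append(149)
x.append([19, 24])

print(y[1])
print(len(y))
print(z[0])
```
[9, 8, 6, 149]
4
[9, 8, 6, 149]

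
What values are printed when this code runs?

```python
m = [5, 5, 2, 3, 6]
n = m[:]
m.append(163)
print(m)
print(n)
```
[5, 5, 2, 3, 6, 163]
[5, 5, 2, 3, 6]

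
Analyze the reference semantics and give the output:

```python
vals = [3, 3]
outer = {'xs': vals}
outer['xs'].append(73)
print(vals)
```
[3, 3, 73]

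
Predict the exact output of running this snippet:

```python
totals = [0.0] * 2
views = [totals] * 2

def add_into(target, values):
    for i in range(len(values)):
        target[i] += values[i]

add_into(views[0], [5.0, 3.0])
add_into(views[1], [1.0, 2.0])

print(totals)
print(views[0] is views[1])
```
[6.0, 5.0]
True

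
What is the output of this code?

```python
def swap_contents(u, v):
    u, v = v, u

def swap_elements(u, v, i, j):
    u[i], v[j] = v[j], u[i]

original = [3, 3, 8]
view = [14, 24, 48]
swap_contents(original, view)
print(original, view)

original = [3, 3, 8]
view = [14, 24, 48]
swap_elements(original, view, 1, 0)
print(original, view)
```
[3, 3, 8] [14, 24, 48]
[3, 14, 8] [3, 24, 48]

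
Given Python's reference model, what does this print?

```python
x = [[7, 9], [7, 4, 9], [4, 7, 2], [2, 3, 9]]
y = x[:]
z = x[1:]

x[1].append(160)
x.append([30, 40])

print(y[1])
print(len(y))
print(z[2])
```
[7, 4, 9, 160]
4
[2, 3, 9]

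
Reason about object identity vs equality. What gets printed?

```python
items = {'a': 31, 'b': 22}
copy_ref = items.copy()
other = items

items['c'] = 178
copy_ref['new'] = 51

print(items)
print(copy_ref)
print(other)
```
{'a': 31, 'b': 22, 'c': 178}
{'a': 31, 'b': 22, 'new': 51}
{'a': 31, 'b': 22, 'c': 178}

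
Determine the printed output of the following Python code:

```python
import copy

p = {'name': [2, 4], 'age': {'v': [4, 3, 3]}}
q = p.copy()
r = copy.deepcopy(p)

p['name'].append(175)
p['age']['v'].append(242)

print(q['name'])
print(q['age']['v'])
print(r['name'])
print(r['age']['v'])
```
[2, 4, 175]
[4, 3, 3, 242]
[2, 4]
[4, 3, 3]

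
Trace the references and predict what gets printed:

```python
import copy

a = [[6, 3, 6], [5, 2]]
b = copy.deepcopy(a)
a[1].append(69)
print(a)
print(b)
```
[[6, 3, 6], [5, 2, 69]]
[[6, 3, 6], [5, 2]]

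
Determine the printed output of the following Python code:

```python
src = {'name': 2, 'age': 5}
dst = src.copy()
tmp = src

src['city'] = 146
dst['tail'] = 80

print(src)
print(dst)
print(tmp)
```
{'name': 2, 'age': 5, 'city': 146}
{'name': 2, 'age': 5, 'tail': 80}
{'name': 2, 'age': 5, 'city': 146}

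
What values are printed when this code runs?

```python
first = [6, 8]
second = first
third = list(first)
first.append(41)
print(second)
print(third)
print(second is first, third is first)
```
[6, 8, 41]
[6, 8]
True False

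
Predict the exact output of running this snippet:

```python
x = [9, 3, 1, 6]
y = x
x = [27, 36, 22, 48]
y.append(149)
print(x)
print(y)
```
[27, 36, 22, 48]
[9, 3, 1, 6, 149]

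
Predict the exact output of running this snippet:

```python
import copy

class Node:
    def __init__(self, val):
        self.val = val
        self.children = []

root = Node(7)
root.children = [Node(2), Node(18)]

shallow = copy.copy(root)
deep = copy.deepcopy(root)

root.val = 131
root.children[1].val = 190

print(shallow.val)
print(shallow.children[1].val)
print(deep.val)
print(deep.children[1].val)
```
7
190
7
18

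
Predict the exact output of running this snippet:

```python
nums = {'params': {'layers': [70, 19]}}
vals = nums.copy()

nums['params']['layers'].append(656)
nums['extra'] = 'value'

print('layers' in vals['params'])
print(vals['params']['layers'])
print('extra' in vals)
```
True
[70, 19, 656]
False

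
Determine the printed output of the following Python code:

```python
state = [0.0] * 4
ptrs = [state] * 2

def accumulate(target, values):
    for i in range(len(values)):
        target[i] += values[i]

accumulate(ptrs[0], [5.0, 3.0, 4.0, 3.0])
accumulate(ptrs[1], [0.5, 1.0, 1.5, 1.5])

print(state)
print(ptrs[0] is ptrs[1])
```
[5.5, 4.0, 5.5, 4.5]
True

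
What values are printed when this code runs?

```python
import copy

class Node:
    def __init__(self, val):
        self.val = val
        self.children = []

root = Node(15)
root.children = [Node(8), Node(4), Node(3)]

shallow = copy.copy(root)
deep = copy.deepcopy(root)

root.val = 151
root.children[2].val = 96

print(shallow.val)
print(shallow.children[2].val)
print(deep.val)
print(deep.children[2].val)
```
15
96
15
3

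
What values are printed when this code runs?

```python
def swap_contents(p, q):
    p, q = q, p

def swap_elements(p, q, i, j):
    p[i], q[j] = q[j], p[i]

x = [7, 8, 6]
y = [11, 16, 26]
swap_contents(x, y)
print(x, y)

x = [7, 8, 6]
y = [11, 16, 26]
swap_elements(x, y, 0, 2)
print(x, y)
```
[7, 8, 6] [11, 16, 26]
[26, 8, 6] [11, 16, 7]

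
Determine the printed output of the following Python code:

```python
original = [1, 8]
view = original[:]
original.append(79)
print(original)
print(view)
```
[1, 8, 79]
[1, 8]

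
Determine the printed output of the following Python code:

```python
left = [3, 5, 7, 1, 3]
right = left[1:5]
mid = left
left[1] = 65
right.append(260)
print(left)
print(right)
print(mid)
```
[3, 65, 7, 1, 3]
[5, 7, 1, 3, 260]
[3, 65, 7, 1, 3]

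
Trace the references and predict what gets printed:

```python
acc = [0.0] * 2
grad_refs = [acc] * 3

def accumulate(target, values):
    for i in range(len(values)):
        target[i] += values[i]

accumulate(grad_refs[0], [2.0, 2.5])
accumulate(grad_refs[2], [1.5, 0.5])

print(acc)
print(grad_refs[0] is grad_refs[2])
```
[3.5, 3.0]
True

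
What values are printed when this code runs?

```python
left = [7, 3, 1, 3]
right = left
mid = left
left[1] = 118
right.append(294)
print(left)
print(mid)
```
[7, 118, 1, 3, 294]
[7, 118, 1, 3, 294]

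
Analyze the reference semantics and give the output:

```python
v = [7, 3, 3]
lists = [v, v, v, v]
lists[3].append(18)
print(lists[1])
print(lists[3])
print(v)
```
[7, 3, 3, 18]
[7, 3, 3, 18]
[7, 3, 3, 18]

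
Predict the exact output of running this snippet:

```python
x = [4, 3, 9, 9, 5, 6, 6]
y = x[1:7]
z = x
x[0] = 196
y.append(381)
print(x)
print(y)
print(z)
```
[196, 3, 9, 9, 5, 6, 6]
[3, 9, 9, 5, 6, 6, 381]
[196, 3, 9, 9, 5, 6, 6]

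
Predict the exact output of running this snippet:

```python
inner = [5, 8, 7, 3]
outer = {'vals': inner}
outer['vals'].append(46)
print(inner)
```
[5, 8, 7, 3, 46]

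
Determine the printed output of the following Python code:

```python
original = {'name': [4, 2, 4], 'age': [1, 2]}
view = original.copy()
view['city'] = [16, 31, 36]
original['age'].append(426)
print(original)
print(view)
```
{'name': [4, 2, 4], 'age': [1, 2, 426]}
{'name': [4, 2, 4], 'age': [1, 2, 426], 'city': [16, 31, 36]}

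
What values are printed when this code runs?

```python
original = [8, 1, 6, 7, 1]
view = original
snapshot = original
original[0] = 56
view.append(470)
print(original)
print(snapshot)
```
[56, 1, 6, 7, 1, 470]
[56, 1, 6, 7, 1, 470]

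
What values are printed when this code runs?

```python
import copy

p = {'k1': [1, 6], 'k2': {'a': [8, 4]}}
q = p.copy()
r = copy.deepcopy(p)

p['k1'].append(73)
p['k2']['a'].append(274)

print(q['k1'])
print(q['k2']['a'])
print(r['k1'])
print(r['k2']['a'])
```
[1, 6, 73]
[8, 4, 274]
[1, 6]
[8, 4]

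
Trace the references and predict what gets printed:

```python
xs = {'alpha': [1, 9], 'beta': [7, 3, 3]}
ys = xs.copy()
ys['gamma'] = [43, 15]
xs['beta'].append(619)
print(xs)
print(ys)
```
{'alpha': [1, 9], 'beta': [7, 3, 3, 619]}
{'alpha': [1, 9], 'beta': [7, 3, 3, 619], 'gamma': [43, 15]}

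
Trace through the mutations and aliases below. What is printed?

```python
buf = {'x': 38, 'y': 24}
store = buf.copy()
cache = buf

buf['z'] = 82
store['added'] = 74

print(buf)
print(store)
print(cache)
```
{'x': 38, 'y': 24, 'z': 82}
{'x': 38, 'y': 24, 'added': 74}
{'x': 38, 'y': 24, 'z': 82}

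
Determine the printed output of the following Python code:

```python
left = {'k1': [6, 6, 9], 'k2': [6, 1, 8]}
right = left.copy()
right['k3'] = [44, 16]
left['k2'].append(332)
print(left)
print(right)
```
{'k1': [6, 6, 9], 'k2': [6, 1, 8, 332]}
{'k1': [6, 6, 9], 'k2': [6, 1, 8, 332], 'k3': [44, 16]}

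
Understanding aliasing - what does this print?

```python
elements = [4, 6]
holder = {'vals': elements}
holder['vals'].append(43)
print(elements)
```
[4, 6, 43]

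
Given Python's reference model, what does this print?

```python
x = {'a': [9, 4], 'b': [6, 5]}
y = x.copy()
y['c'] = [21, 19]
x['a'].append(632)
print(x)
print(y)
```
{'a': [9, 4, 632], 'b': [6, 5]}
{'a': [9, 4, 632], 'b': [6, 5], 'c': [21, 19]}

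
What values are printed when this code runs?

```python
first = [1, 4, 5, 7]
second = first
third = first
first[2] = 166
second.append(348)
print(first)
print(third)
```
[1, 4, 166, 7, 348]
[1, 4, 166, 7, 348]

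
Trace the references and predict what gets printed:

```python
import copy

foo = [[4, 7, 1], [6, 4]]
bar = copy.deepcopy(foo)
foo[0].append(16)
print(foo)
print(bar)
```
[[4, 7, 1, 16], [6, 4]]
[[4, 7, 1], [6, 4]]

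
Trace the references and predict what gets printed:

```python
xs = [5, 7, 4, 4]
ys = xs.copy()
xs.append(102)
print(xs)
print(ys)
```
[5, 7, 4, 4, 102]
[5, 7, 4, 4]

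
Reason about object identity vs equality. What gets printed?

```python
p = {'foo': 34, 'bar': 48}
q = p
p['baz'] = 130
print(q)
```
{'foo': 34, 'bar': 48, 'baz': 130}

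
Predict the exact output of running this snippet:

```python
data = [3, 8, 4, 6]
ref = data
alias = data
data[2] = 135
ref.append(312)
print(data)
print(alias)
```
[3, 8, 135, 6, 312]
[3, 8, 135, 6, 312]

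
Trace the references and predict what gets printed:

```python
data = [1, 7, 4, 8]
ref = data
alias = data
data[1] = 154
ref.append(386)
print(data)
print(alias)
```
[1, 154, 4, 8, 386]
[1, 154, 4, 8, 386]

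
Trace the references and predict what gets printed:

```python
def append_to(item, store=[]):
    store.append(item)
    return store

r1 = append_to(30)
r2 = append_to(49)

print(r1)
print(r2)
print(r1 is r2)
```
[30, 49]
[30, 49]
True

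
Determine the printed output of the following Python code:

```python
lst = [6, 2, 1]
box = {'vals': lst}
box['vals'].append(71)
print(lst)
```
[6, 2, 1, 71]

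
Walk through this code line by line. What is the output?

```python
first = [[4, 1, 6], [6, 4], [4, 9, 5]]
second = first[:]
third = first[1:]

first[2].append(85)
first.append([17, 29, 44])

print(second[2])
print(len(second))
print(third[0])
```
[4, 9, 5, 85]
3
[6, 4]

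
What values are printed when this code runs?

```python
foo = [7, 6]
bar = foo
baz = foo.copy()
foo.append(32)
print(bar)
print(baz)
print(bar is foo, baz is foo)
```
[7, 6, 32]
[7, 6]
True False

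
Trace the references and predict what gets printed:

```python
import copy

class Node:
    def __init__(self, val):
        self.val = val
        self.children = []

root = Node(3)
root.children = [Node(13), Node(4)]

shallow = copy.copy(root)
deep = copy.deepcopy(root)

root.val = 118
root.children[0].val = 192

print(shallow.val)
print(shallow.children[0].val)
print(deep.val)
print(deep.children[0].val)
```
3
192
3
13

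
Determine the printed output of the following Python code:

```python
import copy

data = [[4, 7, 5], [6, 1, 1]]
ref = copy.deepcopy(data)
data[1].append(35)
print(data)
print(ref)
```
[[4, 7, 5], [6, 1, 1, 35]]
[[4, 7, 5], [6, 1, 1]]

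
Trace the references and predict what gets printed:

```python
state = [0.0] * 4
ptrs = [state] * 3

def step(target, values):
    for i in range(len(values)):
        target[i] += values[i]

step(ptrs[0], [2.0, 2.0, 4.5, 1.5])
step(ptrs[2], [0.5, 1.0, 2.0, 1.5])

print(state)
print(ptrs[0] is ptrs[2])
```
[2.5, 3.0, 6.5, 3.0]
True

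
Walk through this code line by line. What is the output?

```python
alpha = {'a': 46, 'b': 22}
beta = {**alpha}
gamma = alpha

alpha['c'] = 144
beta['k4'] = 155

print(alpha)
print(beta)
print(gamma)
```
{'a': 46, 'b': 22, 'c': 144}
{'a': 46, 'b': 22, 'k4': 155}
{'a': 46, 'b': 22, 'c': 144}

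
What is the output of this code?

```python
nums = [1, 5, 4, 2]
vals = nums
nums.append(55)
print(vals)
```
[1, 5, 4, 2, 55]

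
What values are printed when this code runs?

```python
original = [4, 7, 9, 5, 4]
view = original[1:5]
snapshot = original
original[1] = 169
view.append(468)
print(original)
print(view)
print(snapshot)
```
[4, 169, 9, 5, 4]
[7, 9, 5, 4, 468]
[4, 169, 9, 5, 4]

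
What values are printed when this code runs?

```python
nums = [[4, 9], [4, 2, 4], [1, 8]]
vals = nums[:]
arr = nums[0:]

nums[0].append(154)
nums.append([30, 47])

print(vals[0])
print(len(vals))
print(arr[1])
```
[4, 9, 154]
3
[4, 2, 4]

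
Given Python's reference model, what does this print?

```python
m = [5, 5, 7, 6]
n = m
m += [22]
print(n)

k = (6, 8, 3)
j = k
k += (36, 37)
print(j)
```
[5, 5, 7, 6, 22]
(6, 8, 3)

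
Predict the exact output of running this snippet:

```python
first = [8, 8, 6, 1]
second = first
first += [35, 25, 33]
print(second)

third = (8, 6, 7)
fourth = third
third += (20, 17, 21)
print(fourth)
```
[8, 8, 6, 1, 35, 25, 33]
(8, 6, 7)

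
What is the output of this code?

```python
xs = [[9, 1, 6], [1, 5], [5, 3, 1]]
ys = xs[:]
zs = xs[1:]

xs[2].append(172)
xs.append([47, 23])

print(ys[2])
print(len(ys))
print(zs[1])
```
[5, 3, 1, 172]
3
[5, 3, 1, 172]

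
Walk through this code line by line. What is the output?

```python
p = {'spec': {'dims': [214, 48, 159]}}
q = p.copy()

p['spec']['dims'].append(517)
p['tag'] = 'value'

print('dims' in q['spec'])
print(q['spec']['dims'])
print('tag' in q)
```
True
[214, 48, 159, 517]
False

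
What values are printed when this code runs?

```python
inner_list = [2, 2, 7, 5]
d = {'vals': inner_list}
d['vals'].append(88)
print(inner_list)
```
[2, 2, 7, 5, 88]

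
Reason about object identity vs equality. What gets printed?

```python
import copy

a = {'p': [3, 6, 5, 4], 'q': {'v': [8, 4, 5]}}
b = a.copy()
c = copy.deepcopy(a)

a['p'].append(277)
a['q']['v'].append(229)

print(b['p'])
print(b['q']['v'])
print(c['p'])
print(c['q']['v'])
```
[3, 6, 5, 4, 277]
[8, 4, 5, 229]
[3, 6, 5, 4]
[8, 4, 5]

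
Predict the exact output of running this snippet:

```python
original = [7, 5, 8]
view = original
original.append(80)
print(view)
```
[7, 5, 8, 80]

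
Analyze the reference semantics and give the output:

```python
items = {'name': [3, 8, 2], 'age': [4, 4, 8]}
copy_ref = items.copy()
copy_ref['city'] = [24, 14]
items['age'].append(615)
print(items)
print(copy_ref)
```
{'name': [3, 8, 2], 'age': [4, 4, 8, 615]}
{'name': [3, 8, 2], 'age': [4, 4, 8, 615], 'city': [24, 14]}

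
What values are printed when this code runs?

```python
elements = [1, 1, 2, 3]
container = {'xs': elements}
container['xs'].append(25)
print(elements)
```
[1, 1, 2, 3, 25]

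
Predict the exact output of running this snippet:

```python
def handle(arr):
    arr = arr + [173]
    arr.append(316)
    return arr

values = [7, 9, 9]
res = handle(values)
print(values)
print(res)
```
[7, 9, 9]
[7, 9, 9, 173, 316]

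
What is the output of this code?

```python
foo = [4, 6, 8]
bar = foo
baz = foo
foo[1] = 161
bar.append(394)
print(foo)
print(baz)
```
[4, 161, 8, 394]
[4, 161, 8, 394]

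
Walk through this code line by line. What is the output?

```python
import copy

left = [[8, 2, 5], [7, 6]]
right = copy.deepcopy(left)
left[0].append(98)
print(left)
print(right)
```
[[8, 2, 5, 98], [7, 6]]
[[8, 2, 5], [7, 6]]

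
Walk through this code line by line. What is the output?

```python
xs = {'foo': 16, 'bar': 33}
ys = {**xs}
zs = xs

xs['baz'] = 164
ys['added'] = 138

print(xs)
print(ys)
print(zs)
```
{'foo': 16, 'bar': 33, 'baz': 164}
{'foo': 16, 'bar': 33, 'added': 138}
{'foo': 16, 'bar': 33, 'baz': 164}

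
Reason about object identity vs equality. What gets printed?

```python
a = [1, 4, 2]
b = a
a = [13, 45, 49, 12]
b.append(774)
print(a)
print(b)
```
[13, 45, 49, 12]
[1, 4, 2, 774]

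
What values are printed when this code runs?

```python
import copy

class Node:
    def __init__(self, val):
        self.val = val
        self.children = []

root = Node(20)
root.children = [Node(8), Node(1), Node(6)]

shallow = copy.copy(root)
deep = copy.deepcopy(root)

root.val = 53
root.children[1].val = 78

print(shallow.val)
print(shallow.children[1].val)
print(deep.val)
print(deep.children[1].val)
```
20
78
20
1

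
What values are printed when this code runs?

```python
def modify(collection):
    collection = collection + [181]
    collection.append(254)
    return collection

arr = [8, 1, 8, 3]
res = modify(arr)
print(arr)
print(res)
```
[8, 1, 8, 3]
[8, 1, 8, 3, 181, 254]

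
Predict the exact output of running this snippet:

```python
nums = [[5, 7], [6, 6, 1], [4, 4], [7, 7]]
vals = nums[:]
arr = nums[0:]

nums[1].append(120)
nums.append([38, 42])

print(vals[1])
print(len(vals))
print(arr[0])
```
[6, 6, 1, 120]
4
[5, 7]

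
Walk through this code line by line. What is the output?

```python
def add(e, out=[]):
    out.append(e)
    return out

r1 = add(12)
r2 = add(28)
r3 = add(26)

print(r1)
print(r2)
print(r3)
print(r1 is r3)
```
[12, 28, 26]
[12, 28, 26]
[12, 28, 26]
True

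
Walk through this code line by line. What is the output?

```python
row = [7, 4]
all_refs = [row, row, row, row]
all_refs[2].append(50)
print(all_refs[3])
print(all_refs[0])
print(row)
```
[7, 4, 50]
[7, 4, 50]
[7, 4, 50]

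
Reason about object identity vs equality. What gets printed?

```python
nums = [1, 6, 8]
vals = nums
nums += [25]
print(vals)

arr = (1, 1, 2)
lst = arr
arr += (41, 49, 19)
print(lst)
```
[1, 6, 8, 25]
(1, 1, 2)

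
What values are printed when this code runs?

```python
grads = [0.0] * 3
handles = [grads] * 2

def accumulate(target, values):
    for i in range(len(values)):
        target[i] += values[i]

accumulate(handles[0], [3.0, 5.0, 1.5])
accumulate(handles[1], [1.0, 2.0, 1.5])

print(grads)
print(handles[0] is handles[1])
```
[4.0, 7.0, 3.0]
True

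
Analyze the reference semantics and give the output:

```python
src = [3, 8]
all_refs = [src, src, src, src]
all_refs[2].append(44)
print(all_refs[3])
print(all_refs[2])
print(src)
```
[3, 8, 44]
[3, 8, 44]
[3, 8, 44]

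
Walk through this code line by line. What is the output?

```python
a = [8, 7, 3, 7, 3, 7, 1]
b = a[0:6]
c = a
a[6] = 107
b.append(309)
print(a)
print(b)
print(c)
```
[8, 7, 3, 7, 3, 7, 107]
[8, 7, 3, 7, 3, 7, 309]
[8, 7, 3, 7, 3, 7, 107]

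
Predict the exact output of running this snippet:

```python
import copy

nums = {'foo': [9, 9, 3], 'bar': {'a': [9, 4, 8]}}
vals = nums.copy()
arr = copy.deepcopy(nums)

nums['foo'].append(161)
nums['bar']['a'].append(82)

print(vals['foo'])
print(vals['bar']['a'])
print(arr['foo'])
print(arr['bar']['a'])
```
[9, 9, 3, 161]
[9, 4, 8, 82]
[9, 9, 3]
[9, 4, 8]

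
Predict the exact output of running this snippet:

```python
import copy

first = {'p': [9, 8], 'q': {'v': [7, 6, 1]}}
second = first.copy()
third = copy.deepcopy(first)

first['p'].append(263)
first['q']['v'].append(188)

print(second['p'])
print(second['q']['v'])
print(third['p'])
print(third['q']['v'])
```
[9, 8, 263]
[7, 6, 1, 188]
[9, 8]
[7, 6, 1]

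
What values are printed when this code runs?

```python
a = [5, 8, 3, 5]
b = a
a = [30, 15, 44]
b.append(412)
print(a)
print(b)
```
[30, 15, 44]
[5, 8, 3, 5, 412]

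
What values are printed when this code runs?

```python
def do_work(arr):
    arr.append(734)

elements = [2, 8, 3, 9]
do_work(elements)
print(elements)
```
[2, 8, 3, 9, 734]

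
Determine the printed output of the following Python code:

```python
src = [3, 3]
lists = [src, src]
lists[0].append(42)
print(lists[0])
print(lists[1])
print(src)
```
[3, 3, 42]
[3, 3, 42]
[3, 3, 42]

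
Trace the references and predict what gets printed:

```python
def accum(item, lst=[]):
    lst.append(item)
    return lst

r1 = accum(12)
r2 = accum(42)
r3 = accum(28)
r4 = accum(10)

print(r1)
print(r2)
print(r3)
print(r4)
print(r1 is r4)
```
[12, 42, 28, 10]
[12, 42, 28, 10]
[12, 42, 28, 10]
[12, 42, 28, 10]
True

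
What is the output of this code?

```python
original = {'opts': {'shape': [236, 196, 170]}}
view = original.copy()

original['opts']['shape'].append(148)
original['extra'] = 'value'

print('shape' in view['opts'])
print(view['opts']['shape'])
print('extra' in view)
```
True
[236, 196, 170, 148]
False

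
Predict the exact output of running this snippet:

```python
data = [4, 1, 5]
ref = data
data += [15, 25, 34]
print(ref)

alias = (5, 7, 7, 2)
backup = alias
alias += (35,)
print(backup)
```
[4, 1, 5, 15, 25, 34]
(5, 7, 7, 2)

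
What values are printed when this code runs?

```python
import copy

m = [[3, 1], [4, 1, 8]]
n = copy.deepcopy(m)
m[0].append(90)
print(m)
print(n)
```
[[3, 1, 90], [4, 1, 8]]
[[3, 1], [4, 1, 8]]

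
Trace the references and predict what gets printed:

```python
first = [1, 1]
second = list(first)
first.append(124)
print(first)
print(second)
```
[1, 1, 124]
[1, 1]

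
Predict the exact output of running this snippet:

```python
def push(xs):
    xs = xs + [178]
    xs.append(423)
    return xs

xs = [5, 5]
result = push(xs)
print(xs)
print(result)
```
[5, 5]
[5, 5, 178, 423]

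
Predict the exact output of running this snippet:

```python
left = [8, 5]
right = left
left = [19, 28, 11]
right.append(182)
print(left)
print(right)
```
[19, 28, 11]
[8, 5, 182]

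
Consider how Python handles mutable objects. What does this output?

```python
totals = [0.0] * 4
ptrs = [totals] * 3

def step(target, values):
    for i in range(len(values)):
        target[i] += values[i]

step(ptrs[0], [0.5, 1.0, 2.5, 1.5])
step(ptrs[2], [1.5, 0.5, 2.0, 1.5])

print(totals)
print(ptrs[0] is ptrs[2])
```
[2.0, 1.5, 4.5, 3.0]
True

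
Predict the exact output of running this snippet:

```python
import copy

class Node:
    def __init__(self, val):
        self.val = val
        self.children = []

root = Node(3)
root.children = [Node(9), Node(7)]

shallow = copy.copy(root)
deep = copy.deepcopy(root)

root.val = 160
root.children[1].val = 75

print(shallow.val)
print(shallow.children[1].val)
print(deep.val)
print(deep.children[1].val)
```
3
75
3
7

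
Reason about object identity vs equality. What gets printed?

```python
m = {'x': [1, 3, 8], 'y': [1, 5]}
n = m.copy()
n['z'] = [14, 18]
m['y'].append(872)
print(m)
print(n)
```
{'x': [1, 3, 8], 'y': [1, 5, 872]}
{'x': [1, 3, 8], 'y': [1, 5, 872], 'z': [14, 18]}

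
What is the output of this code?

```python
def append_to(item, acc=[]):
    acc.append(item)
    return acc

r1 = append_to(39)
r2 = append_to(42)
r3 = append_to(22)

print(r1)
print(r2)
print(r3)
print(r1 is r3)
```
[39, 42, 22]
[39, 42, 22]
[39, 42, 22]
True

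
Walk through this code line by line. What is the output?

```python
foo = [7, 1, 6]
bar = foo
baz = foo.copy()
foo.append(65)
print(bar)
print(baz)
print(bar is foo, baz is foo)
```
[7, 1, 6, 65]
[7, 1, 6]
True False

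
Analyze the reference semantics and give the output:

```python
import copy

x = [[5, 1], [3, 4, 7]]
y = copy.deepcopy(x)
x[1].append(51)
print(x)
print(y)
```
[[5, 1], [3, 4, 7, 51]]
[[5, 1], [3, 4, 7]]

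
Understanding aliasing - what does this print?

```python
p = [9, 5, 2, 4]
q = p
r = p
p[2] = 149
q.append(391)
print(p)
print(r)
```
[9, 5, 149, 4, 391]
[9, 5, 149, 4, 391]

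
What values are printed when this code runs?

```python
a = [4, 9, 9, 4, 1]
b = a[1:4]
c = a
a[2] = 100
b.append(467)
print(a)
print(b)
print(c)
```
[4, 9, 100, 4, 1]
[9, 9, 4, 467]
[4, 9, 100, 4, 1]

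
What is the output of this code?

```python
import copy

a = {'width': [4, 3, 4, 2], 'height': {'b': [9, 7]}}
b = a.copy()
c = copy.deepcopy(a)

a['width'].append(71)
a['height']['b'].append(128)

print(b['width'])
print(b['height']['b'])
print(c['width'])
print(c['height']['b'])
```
[4, 3, 4, 2, 71]
[9, 7, 128]
[4, 3, 4, 2]
[9, 7]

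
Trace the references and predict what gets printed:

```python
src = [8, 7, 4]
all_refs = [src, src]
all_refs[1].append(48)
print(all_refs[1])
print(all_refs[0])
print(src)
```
[8, 7, 4, 48]
[8, 7, 4, 48]
[8, 7, 4, 48]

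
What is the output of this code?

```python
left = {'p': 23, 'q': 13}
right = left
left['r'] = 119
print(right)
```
{'p': 23, 'q': 13, 'r': 119}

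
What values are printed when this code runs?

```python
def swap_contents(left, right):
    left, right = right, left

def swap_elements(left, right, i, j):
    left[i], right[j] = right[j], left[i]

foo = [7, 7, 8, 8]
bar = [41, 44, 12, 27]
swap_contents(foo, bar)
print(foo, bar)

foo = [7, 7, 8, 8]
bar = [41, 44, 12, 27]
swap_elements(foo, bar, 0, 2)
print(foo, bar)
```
[7, 7, 8, 8] [41, 44, 12, 27]
[12, 7, 8, 8] [41, 44, 7, 27]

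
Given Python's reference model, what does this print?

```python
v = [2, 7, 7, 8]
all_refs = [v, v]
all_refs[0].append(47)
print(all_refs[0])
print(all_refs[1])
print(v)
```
[2, 7, 7, 8, 47]
[2, 7, 7, 8, 47]
[2, 7, 7, 8, 47]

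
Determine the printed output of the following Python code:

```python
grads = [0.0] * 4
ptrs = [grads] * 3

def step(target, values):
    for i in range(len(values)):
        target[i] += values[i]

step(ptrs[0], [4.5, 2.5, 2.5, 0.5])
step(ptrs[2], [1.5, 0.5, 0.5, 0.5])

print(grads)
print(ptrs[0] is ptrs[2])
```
[6.0, 3.0, 3.0, 1.0]
True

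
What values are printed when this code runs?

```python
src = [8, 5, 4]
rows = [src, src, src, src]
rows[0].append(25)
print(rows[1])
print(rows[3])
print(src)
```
[8, 5, 4, 25]
[8, 5, 4, 25]
[8, 5, 4, 25]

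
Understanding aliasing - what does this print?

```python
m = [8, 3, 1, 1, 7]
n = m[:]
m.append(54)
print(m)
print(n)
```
[8, 3, 1, 1, 7, 54]
[8, 3, 1, 1, 7]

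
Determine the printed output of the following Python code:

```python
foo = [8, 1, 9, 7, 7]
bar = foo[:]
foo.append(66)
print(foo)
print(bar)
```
[8, 1, 9, 7, 7, 66]
[8, 1, 9, 7, 7]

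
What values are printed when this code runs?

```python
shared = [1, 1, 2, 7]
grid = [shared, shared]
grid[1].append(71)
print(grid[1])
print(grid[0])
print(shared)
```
[1, 1, 2, 7, 71]
[1, 1, 2, 7, 71]
[1, 1, 2, 7, 71]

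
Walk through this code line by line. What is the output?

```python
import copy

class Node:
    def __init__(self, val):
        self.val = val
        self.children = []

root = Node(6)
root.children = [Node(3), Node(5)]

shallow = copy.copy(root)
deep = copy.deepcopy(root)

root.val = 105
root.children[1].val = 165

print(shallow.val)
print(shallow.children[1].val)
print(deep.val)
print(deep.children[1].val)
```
6
165
6
5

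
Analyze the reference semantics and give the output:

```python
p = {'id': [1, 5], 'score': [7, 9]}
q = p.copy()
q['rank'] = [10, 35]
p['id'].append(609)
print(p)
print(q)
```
{'id': [1, 5, 609], 'score': [7, 9]}
{'id': [1, 5, 609], 'score': [7, 9], 'rank': [10, 35]}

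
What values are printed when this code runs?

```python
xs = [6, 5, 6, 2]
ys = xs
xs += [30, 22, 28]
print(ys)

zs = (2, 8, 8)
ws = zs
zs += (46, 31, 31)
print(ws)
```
[6, 5, 6, 2, 30, 22, 28]
(2, 8, 8)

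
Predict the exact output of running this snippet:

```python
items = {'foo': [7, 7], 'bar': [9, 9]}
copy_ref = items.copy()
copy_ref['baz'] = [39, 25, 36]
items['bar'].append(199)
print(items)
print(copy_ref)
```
{'foo': [7, 7], 'bar': [9, 9, 199]}
{'foo': [7, 7], 'bar': [9, 9, 199], 'baz': [39, 25, 36]}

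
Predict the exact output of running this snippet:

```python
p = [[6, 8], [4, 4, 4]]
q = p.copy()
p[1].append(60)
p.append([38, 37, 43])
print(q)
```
[[6, 8], [4, 4, 4, 60]]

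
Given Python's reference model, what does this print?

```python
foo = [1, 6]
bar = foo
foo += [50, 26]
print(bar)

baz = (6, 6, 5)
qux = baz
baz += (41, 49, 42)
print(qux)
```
[1, 6, 50, 26]
(6, 6, 5)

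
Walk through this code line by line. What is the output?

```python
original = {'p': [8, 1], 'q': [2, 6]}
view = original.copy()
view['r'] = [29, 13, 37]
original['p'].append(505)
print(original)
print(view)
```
{'p': [8, 1, 505], 'q': [2, 6]}
{'p': [8, 1, 505], 'q': [2, 6], 'r': [29, 13, 37]}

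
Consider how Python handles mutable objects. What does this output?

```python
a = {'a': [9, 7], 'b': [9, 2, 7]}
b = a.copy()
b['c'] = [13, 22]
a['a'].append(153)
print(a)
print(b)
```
{'a': [9, 7, 153], 'b': [9, 2, 7]}
{'a': [9, 7, 153], 'b': [9, 2, 7], 'c': [13, 22]}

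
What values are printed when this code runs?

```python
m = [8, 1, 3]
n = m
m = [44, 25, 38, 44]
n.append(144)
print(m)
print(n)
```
[44, 25, 38, 44]
[8, 1, 3, 144]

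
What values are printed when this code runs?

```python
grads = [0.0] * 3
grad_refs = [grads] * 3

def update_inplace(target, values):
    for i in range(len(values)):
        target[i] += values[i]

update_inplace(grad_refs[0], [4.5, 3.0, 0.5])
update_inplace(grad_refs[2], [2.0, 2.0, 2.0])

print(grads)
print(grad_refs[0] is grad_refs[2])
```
[6.5, 5.0, 2.5]
True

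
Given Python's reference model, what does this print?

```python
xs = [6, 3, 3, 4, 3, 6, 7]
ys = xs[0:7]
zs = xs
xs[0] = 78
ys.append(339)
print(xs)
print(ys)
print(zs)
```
[78, 3, 3, 4, 3, 6, 7]
[6, 3, 3, 4, 3, 6, 7, 339]
[78, 3, 3, 4, 3, 6, 7]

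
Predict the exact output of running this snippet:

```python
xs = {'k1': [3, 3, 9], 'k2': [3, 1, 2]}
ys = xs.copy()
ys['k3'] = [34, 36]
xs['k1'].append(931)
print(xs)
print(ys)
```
{'k1': [3, 3, 9, 931], 'k2': [3, 1, 2]}
{'k1': [3, 3, 9, 931], 'k2': [3, 1, 2], 'k3': [34, 36]}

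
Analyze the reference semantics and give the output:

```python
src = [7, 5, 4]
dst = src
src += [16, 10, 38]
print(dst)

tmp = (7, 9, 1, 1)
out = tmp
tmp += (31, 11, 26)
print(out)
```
[7, 5, 4, 16, 10, 38]
(7, 9, 1, 1)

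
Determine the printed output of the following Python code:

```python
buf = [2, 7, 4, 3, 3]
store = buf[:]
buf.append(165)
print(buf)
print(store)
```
[2, 7, 4, 3, 3, 165]
[2, 7, 4, 3, 3]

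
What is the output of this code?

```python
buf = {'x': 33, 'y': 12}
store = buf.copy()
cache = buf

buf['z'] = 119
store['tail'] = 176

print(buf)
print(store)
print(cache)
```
{'x': 33, 'y': 12, 'z': 119}
{'x': 33, 'y': 12, 'tail': 176}
{'x': 33, 'y': 12, 'z': 119}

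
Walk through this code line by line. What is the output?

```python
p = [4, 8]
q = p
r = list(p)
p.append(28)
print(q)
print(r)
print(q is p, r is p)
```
[4, 8, 28]
[4, 8]
True False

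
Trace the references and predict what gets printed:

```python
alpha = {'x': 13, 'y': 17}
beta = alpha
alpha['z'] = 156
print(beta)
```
{'x': 13, 'y': 17, 'z': 156}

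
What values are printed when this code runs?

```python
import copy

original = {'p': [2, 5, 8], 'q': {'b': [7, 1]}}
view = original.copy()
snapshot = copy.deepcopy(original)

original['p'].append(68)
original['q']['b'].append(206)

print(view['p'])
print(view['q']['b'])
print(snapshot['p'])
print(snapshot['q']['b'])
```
[2, 5, 8, 68]
[7, 1, 206]
[2, 5, 8]
[7, 1]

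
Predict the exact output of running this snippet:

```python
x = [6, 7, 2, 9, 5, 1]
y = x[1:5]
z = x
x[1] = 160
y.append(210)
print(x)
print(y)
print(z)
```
[6, 160, 2, 9, 5, 1]
[7, 2, 9, 5, 210]
[6, 160, 2, 9, 5, 1]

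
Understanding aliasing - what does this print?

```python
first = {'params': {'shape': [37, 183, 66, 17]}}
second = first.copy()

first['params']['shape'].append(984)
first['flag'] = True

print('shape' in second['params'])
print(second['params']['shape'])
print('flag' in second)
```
True
[37, 183, 66, 17, 984]
False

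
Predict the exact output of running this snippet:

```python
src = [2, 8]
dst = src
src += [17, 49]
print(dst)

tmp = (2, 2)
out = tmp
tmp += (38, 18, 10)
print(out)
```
[2, 8, 17, 49]
(2, 2)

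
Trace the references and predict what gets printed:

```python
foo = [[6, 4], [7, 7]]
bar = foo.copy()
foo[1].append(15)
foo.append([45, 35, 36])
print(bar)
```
[[6, 4], [7, 7, 15]]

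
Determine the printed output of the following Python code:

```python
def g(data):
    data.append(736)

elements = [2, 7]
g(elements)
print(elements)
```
[2, 7, 736]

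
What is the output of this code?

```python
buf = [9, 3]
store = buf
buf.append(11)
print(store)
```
[9, 3, 11]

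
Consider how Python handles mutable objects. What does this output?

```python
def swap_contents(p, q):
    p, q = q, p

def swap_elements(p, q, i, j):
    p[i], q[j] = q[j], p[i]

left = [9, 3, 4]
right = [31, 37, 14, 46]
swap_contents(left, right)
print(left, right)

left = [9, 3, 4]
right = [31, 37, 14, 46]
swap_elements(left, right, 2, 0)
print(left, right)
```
[9, 3, 4] [31, 37, 14, 46]
[9, 3, 31] [4, 37, 14, 46]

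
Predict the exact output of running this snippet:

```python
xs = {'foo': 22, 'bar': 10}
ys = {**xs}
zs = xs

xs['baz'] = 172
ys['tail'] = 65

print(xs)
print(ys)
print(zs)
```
{'foo': 22, 'bar': 10, 'baz': 172}
{'foo': 22, 'bar': 10, 'tail': 65}
{'foo': 22, 'bar': 10, 'baz': 172}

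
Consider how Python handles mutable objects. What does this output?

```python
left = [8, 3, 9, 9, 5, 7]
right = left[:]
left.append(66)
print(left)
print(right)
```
[8, 3, 9, 9, 5, 7, 66]
[8, 3, 9, 9, 5, 7]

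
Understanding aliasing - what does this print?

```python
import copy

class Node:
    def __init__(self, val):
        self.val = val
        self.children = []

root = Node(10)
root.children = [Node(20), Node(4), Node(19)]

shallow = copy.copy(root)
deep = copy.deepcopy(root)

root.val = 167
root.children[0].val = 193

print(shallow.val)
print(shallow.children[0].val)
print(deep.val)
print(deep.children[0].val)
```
10
193
10
20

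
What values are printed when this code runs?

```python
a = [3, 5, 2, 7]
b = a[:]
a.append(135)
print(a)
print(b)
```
[3, 5, 2, 7, 135]
[3, 5, 2, 7]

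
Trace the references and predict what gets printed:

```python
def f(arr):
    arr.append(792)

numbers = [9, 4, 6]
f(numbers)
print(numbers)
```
[9, 4, 6, 792]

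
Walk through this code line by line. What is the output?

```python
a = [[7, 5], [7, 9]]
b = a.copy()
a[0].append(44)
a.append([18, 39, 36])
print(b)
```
[[7, 5, 44], [7, 9]]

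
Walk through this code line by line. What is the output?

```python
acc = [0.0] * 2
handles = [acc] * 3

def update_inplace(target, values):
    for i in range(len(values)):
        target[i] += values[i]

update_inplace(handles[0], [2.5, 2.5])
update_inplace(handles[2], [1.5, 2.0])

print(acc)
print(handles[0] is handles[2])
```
[4.0, 4.5]
True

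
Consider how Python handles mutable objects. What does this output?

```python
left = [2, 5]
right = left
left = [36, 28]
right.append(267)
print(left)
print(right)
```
[36, 28]
[2, 5, 267]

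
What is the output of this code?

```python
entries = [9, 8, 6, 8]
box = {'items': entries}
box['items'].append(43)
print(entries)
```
[9, 8, 6, 8, 43]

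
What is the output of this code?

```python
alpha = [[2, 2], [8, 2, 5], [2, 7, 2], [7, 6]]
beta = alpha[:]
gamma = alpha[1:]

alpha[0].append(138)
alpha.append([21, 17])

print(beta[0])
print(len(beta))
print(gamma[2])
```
[2, 2, 138]
4
[7, 6]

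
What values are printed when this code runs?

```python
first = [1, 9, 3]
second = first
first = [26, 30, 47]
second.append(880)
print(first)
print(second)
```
[26, 30, 47]
[1, 9, 3, 880]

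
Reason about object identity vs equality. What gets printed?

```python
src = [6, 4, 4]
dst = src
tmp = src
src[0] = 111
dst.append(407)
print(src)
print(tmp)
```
[111, 4, 4, 407]
[111, 4, 4, 407]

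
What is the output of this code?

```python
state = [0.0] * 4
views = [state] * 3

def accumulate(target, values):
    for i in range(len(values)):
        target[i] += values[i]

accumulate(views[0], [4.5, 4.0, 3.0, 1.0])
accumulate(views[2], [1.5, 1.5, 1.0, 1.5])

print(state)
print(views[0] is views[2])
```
[6.0, 5.5, 4.0, 2.5]
True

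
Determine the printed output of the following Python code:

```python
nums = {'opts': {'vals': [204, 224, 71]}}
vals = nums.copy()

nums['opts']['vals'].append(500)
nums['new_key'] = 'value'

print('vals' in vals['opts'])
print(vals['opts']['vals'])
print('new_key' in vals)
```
True
[204, 224, 71, 500]
False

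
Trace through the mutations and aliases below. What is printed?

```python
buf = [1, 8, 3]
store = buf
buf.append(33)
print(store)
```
[1, 8, 3, 33]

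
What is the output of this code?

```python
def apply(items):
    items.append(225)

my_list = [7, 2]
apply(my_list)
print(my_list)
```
[7, 2, 225]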